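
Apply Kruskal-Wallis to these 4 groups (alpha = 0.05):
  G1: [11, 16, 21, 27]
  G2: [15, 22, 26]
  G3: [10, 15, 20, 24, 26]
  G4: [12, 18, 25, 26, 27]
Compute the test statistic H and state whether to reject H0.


Step 1: Combine all N = 17 observations and assign midranks.
sorted (value, group, rank): (10,G3,1), (11,G1,2), (12,G4,3), (15,G2,4.5), (15,G3,4.5), (16,G1,6), (18,G4,7), (20,G3,8), (21,G1,9), (22,G2,10), (24,G3,11), (25,G4,12), (26,G2,14), (26,G3,14), (26,G4,14), (27,G1,16.5), (27,G4,16.5)
Step 2: Sum ranks within each group.
R_1 = 33.5 (n_1 = 4)
R_2 = 28.5 (n_2 = 3)
R_3 = 38.5 (n_3 = 5)
R_4 = 52.5 (n_4 = 5)
Step 3: H = 12/(N(N+1)) * sum(R_i^2/n_i) - 3(N+1)
     = 12/(17*18) * (33.5^2/4 + 28.5^2/3 + 38.5^2/5 + 52.5^2/5) - 3*18
     = 0.039216 * 1399.01 - 54
     = 0.863235.
Step 4: Ties present; correction factor C = 1 - 36/(17^3 - 17) = 0.992647. Corrected H = 0.863235 / 0.992647 = 0.869630.
Step 5: Under H0, H ~ chi^2(3); p-value = 0.832750.
Step 6: alpha = 0.05. fail to reject H0.

H = 0.8696, df = 3, p = 0.832750, fail to reject H0.


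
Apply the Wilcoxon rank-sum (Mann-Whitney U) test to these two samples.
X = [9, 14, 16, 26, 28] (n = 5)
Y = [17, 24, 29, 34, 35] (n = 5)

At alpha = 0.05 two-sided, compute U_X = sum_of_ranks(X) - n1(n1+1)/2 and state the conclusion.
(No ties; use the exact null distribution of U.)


Step 1: Combine and sort all 10 observations; assign midranks.
sorted (value, group): (9,X), (14,X), (16,X), (17,Y), (24,Y), (26,X), (28,X), (29,Y), (34,Y), (35,Y)
ranks: 9->1, 14->2, 16->3, 17->4, 24->5, 26->6, 28->7, 29->8, 34->9, 35->10
Step 2: Rank sum for X: R1 = 1 + 2 + 3 + 6 + 7 = 19.
Step 3: U_X = R1 - n1(n1+1)/2 = 19 - 5*6/2 = 19 - 15 = 4.
       U_Y = n1*n2 - U_X = 25 - 4 = 21.
Step 4: No ties, so the exact null distribution of U (based on enumerating the C(10,5) = 252 equally likely rank assignments) gives the two-sided p-value.
Step 5: p-value = 0.095238; compare to alpha = 0.05. fail to reject H0.

U_X = 4, p = 0.095238, fail to reject H0 at alpha = 0.05.


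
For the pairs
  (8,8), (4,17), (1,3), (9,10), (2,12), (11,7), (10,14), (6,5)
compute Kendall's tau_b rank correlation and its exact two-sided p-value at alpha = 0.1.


Step 1: Enumerate the 28 unordered pairs (i,j) with i<j and classify each by sign(x_j-x_i) * sign(y_j-y_i).
  (1,2):dx=-4,dy=+9->D; (1,3):dx=-7,dy=-5->C; (1,4):dx=+1,dy=+2->C; (1,5):dx=-6,dy=+4->D
  (1,6):dx=+3,dy=-1->D; (1,7):dx=+2,dy=+6->C; (1,8):dx=-2,dy=-3->C; (2,3):dx=-3,dy=-14->C
  (2,4):dx=+5,dy=-7->D; (2,5):dx=-2,dy=-5->C; (2,6):dx=+7,dy=-10->D; (2,7):dx=+6,dy=-3->D
  (2,8):dx=+2,dy=-12->D; (3,4):dx=+8,dy=+7->C; (3,5):dx=+1,dy=+9->C; (3,6):dx=+10,dy=+4->C
  (3,7):dx=+9,dy=+11->C; (3,8):dx=+5,dy=+2->C; (4,5):dx=-7,dy=+2->D; (4,6):dx=+2,dy=-3->D
  (4,7):dx=+1,dy=+4->C; (4,8):dx=-3,dy=-5->C; (5,6):dx=+9,dy=-5->D; (5,7):dx=+8,dy=+2->C
  (5,8):dx=+4,dy=-7->D; (6,7):dx=-1,dy=+7->D; (6,8):dx=-5,dy=-2->C; (7,8):dx=-4,dy=-9->C
Step 2: C = 16, D = 12, total pairs = 28.
Step 3: tau = (C - D)/(n(n-1)/2) = (16 - 12)/28 = 0.142857.
Step 4: Exact two-sided p-value (enumerate n! = 40320 permutations of y under H0): p = 0.719544.
Step 5: alpha = 0.1. fail to reject H0.

tau_b = 0.1429 (C=16, D=12), p = 0.719544, fail to reject H0.


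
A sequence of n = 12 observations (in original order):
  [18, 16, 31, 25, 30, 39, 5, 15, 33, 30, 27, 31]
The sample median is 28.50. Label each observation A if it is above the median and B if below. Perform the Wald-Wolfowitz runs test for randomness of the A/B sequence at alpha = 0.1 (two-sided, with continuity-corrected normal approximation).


Step 1: Compute median = 28.50; label A = above, B = below.
Labels in order: BBABAABBAABA  (n_A = 6, n_B = 6)
Step 2: Count runs R = 8.
Step 3: Under H0 (random ordering), E[R] = 2*n_A*n_B/(n_A+n_B) + 1 = 2*6*6/12 + 1 = 7.0000.
        Var[R] = 2*n_A*n_B*(2*n_A*n_B - n_A - n_B) / ((n_A+n_B)^2 * (n_A+n_B-1)) = 4320/1584 = 2.7273.
        SD[R] = 1.6514.
Step 4: Continuity-corrected z = (R - 0.5 - E[R]) / SD[R] = (8 - 0.5 - 7.0000) / 1.6514 = 0.3028.
Step 5: Two-sided p-value via normal approximation = 2*(1 - Phi(|z|)) = 0.762069.
Step 6: alpha = 0.1. fail to reject H0.

R = 8, z = 0.3028, p = 0.762069, fail to reject H0.


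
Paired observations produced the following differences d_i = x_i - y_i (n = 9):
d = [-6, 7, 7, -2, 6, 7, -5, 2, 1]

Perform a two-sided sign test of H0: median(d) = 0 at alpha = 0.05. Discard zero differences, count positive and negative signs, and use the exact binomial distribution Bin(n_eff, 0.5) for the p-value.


Step 1: Discard zero differences. Original n = 9; n_eff = number of nonzero differences = 9.
Nonzero differences (with sign): -6, +7, +7, -2, +6, +7, -5, +2, +1
Step 2: Count signs: positive = 6, negative = 3.
Step 3: Under H0: P(positive) = 0.5, so the number of positives S ~ Bin(9, 0.5).
Step 4: Two-sided exact p-value = sum of Bin(9,0.5) probabilities at or below the observed probability = 0.507812.
Step 5: alpha = 0.05. fail to reject H0.

n_eff = 9, pos = 6, neg = 3, p = 0.507812, fail to reject H0.


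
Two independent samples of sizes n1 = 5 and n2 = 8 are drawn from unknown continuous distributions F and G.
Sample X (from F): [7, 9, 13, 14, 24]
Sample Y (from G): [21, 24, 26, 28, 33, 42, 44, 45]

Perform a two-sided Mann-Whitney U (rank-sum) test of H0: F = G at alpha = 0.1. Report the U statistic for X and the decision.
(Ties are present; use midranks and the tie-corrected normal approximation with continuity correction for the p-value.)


Step 1: Combine and sort all 13 observations; assign midranks.
sorted (value, group): (7,X), (9,X), (13,X), (14,X), (21,Y), (24,X), (24,Y), (26,Y), (28,Y), (33,Y), (42,Y), (44,Y), (45,Y)
ranks: 7->1, 9->2, 13->3, 14->4, 21->5, 24->6.5, 24->6.5, 26->8, 28->9, 33->10, 42->11, 44->12, 45->13
Step 2: Rank sum for X: R1 = 1 + 2 + 3 + 4 + 6.5 = 16.5.
Step 3: U_X = R1 - n1(n1+1)/2 = 16.5 - 5*6/2 = 16.5 - 15 = 1.5.
       U_Y = n1*n2 - U_X = 40 - 1.5 = 38.5.
Step 4: Ties are present, so use the tie-corrected normal approximation (with continuity correction) for the p-value.
Step 5: p-value = 0.008326; compare to alpha = 0.1. reject H0.

U_X = 1.5, p = 0.008326, reject H0 at alpha = 0.1.


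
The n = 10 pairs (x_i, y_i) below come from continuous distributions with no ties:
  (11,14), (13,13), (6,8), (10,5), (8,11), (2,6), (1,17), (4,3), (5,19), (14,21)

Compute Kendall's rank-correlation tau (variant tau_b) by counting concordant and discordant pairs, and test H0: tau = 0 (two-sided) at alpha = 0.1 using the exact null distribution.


Step 1: Enumerate the 45 unordered pairs (i,j) with i<j and classify each by sign(x_j-x_i) * sign(y_j-y_i).
  (1,2):dx=+2,dy=-1->D; (1,3):dx=-5,dy=-6->C; (1,4):dx=-1,dy=-9->C; (1,5):dx=-3,dy=-3->C
  (1,6):dx=-9,dy=-8->C; (1,7):dx=-10,dy=+3->D; (1,8):dx=-7,dy=-11->C; (1,9):dx=-6,dy=+5->D
  (1,10):dx=+3,dy=+7->C; (2,3):dx=-7,dy=-5->C; (2,4):dx=-3,dy=-8->C; (2,5):dx=-5,dy=-2->C
  (2,6):dx=-11,dy=-7->C; (2,7):dx=-12,dy=+4->D; (2,8):dx=-9,dy=-10->C; (2,9):dx=-8,dy=+6->D
  (2,10):dx=+1,dy=+8->C; (3,4):dx=+4,dy=-3->D; (3,5):dx=+2,dy=+3->C; (3,6):dx=-4,dy=-2->C
  (3,7):dx=-5,dy=+9->D; (3,8):dx=-2,dy=-5->C; (3,9):dx=-1,dy=+11->D; (3,10):dx=+8,dy=+13->C
  (4,5):dx=-2,dy=+6->D; (4,6):dx=-8,dy=+1->D; (4,7):dx=-9,dy=+12->D; (4,8):dx=-6,dy=-2->C
  (4,9):dx=-5,dy=+14->D; (4,10):dx=+4,dy=+16->C; (5,6):dx=-6,dy=-5->C; (5,7):dx=-7,dy=+6->D
  (5,8):dx=-4,dy=-8->C; (5,9):dx=-3,dy=+8->D; (5,10):dx=+6,dy=+10->C; (6,7):dx=-1,dy=+11->D
  (6,8):dx=+2,dy=-3->D; (6,9):dx=+3,dy=+13->C; (6,10):dx=+12,dy=+15->C; (7,8):dx=+3,dy=-14->D
  (7,9):dx=+4,dy=+2->C; (7,10):dx=+13,dy=+4->C; (8,9):dx=+1,dy=+16->C; (8,10):dx=+10,dy=+18->C
  (9,10):dx=+9,dy=+2->C
Step 2: C = 28, D = 17, total pairs = 45.
Step 3: tau = (C - D)/(n(n-1)/2) = (28 - 17)/45 = 0.244444.
Step 4: Exact two-sided p-value (enumerate n! = 3628800 permutations of y under H0): p = 0.380720.
Step 5: alpha = 0.1. fail to reject H0.

tau_b = 0.2444 (C=28, D=17), p = 0.380720, fail to reject H0.


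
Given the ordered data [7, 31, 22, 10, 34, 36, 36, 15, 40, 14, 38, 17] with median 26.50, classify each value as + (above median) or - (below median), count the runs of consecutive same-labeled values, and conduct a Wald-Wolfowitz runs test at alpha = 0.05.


Step 1: Compute median = 26.50; label A = above, B = below.
Labels in order: BABBAAABABAB  (n_A = 6, n_B = 6)
Step 2: Count runs R = 9.
Step 3: Under H0 (random ordering), E[R] = 2*n_A*n_B/(n_A+n_B) + 1 = 2*6*6/12 + 1 = 7.0000.
        Var[R] = 2*n_A*n_B*(2*n_A*n_B - n_A - n_B) / ((n_A+n_B)^2 * (n_A+n_B-1)) = 4320/1584 = 2.7273.
        SD[R] = 1.6514.
Step 4: Continuity-corrected z = (R - 0.5 - E[R]) / SD[R] = (9 - 0.5 - 7.0000) / 1.6514 = 0.9083.
Step 5: Two-sided p-value via normal approximation = 2*(1 - Phi(|z|)) = 0.363722.
Step 6: alpha = 0.05. fail to reject H0.

R = 9, z = 0.9083, p = 0.363722, fail to reject H0.


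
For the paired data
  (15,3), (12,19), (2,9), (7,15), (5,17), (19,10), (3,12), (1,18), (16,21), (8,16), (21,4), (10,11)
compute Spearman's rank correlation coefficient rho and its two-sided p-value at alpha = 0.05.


Step 1: Rank x and y separately (midranks; no ties here).
rank(x): 15->9, 12->8, 2->2, 7->5, 5->4, 19->11, 3->3, 1->1, 16->10, 8->6, 21->12, 10->7
rank(y): 3->1, 19->11, 9->3, 15->7, 17->9, 10->4, 12->6, 18->10, 21->12, 16->8, 4->2, 11->5
Step 2: d_i = R_x(i) - R_y(i); compute d_i^2.
  (9-1)^2=64, (8-11)^2=9, (2-3)^2=1, (5-7)^2=4, (4-9)^2=25, (11-4)^2=49, (3-6)^2=9, (1-10)^2=81, (10-12)^2=4, (6-8)^2=4, (12-2)^2=100, (7-5)^2=4
sum(d^2) = 354.
Step 3: rho = 1 - 6*354 / (12*(12^2 - 1)) = 1 - 2124/1716 = -0.237762.
Step 4: Under H0, t = rho * sqrt((n-2)/(1-rho^2)) = -0.7741 ~ t(10).
Step 5: Two-sided p-value from the t-distribution with 10 df = 0.456801.
Step 6: alpha = 0.05. fail to reject H0.

rho = -0.2378, p = 0.456801, fail to reject H0 at alpha = 0.05.


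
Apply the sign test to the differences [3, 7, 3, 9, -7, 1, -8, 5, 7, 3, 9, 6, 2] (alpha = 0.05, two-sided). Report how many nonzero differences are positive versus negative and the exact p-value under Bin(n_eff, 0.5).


Step 1: Discard zero differences. Original n = 13; n_eff = number of nonzero differences = 13.
Nonzero differences (with sign): +3, +7, +3, +9, -7, +1, -8, +5, +7, +3, +9, +6, +2
Step 2: Count signs: positive = 11, negative = 2.
Step 3: Under H0: P(positive) = 0.5, so the number of positives S ~ Bin(13, 0.5).
Step 4: Two-sided exact p-value = sum of Bin(13,0.5) probabilities at or below the observed probability = 0.022461.
Step 5: alpha = 0.05. reject H0.

n_eff = 13, pos = 11, neg = 2, p = 0.022461, reject H0.


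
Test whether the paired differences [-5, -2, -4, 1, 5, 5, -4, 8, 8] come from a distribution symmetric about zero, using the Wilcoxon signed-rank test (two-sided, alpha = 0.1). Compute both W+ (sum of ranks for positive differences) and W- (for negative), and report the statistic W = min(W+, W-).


Step 1: Drop any zero differences (none here) and take |d_i|.
|d| = [5, 2, 4, 1, 5, 5, 4, 8, 8]
Step 2: Midrank |d_i| (ties get averaged ranks).
ranks: |5|->6, |2|->2, |4|->3.5, |1|->1, |5|->6, |5|->6, |4|->3.5, |8|->8.5, |8|->8.5
Step 3: Attach original signs; sum ranks with positive sign and with negative sign.
W+ = 1 + 6 + 6 + 8.5 + 8.5 = 30
W- = 6 + 2 + 3.5 + 3.5 = 15
(Check: W+ + W- = 45 should equal n(n+1)/2 = 45.)
Step 4: Test statistic W = min(W+, W-) = 15.
Step 5: Ties in |d|, so use the tie-corrected normal approximation.
        E[W] = n(n+1)/4 = 9*10/4 = 22.5.
        Tie groups: |d|=4 (t=2), |d|=5 (t=3), |d|=8 (t=2); sum(t^3 - t) = 36.
        Var[W] = n(n+1)(2n+1)/24 - sum(t^3-t)/48 = 1710/24 - 36/48 = 70.5.
        z = (W - E[W]) / sqrt(Var[W]) = (15 - 22.5) / 8.3964 = -0.8932.
        Two-sided p = 2*Phi(z) = 0.371730.
Step 6: alpha = 0.1. fail to reject H0.

W+ = 30, W- = 15, W = min = 15, p = 0.371730, fail to reject H0.


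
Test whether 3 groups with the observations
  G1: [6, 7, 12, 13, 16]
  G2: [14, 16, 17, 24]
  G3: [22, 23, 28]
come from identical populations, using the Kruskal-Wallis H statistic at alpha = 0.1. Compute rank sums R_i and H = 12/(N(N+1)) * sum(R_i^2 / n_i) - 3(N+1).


Step 1: Combine all N = 12 observations and assign midranks.
sorted (value, group, rank): (6,G1,1), (7,G1,2), (12,G1,3), (13,G1,4), (14,G2,5), (16,G1,6.5), (16,G2,6.5), (17,G2,8), (22,G3,9), (23,G3,10), (24,G2,11), (28,G3,12)
Step 2: Sum ranks within each group.
R_1 = 16.5 (n_1 = 5)
R_2 = 30.5 (n_2 = 4)
R_3 = 31 (n_3 = 3)
Step 3: H = 12/(N(N+1)) * sum(R_i^2/n_i) - 3(N+1)
     = 12/(12*13) * (16.5^2/5 + 30.5^2/4 + 31^2/3) - 3*13
     = 0.076923 * 607.346 - 39
     = 7.718910.
Step 4: Ties present; correction factor C = 1 - 6/(12^3 - 12) = 0.996503. Corrected H = 7.718910 / 0.996503 = 7.745994.
Step 5: Under H0, H ~ chi^2(2); p-value = 0.020796.
Step 6: alpha = 0.1. reject H0.

H = 7.7460, df = 2, p = 0.020796, reject H0.


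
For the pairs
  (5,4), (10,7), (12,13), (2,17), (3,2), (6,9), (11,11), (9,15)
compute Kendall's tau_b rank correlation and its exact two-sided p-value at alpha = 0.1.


Step 1: Enumerate the 28 unordered pairs (i,j) with i<j and classify each by sign(x_j-x_i) * sign(y_j-y_i).
  (1,2):dx=+5,dy=+3->C; (1,3):dx=+7,dy=+9->C; (1,4):dx=-3,dy=+13->D; (1,5):dx=-2,dy=-2->C
  (1,6):dx=+1,dy=+5->C; (1,7):dx=+6,dy=+7->C; (1,8):dx=+4,dy=+11->C; (2,3):dx=+2,dy=+6->C
  (2,4):dx=-8,dy=+10->D; (2,5):dx=-7,dy=-5->C; (2,6):dx=-4,dy=+2->D; (2,7):dx=+1,dy=+4->C
  (2,8):dx=-1,dy=+8->D; (3,4):dx=-10,dy=+4->D; (3,5):dx=-9,dy=-11->C; (3,6):dx=-6,dy=-4->C
  (3,7):dx=-1,dy=-2->C; (3,8):dx=-3,dy=+2->D; (4,5):dx=+1,dy=-15->D; (4,6):dx=+4,dy=-8->D
  (4,7):dx=+9,dy=-6->D; (4,8):dx=+7,dy=-2->D; (5,6):dx=+3,dy=+7->C; (5,7):dx=+8,dy=+9->C
  (5,8):dx=+6,dy=+13->C; (6,7):dx=+5,dy=+2->C; (6,8):dx=+3,dy=+6->C; (7,8):dx=-2,dy=+4->D
Step 2: C = 17, D = 11, total pairs = 28.
Step 3: tau = (C - D)/(n(n-1)/2) = (17 - 11)/28 = 0.214286.
Step 4: Exact two-sided p-value (enumerate n! = 40320 permutations of y under H0): p = 0.548413.
Step 5: alpha = 0.1. fail to reject H0.

tau_b = 0.2143 (C=17, D=11), p = 0.548413, fail to reject H0.


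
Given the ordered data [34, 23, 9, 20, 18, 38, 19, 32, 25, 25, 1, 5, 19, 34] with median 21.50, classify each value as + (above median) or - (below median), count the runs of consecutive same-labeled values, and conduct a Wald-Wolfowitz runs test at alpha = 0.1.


Step 1: Compute median = 21.50; label A = above, B = below.
Labels in order: AABBBABAAABBBA  (n_A = 7, n_B = 7)
Step 2: Count runs R = 7.
Step 3: Under H0 (random ordering), E[R] = 2*n_A*n_B/(n_A+n_B) + 1 = 2*7*7/14 + 1 = 8.0000.
        Var[R] = 2*n_A*n_B*(2*n_A*n_B - n_A - n_B) / ((n_A+n_B)^2 * (n_A+n_B-1)) = 8232/2548 = 3.2308.
        SD[R] = 1.7974.
Step 4: Continuity-corrected z = (R + 0.5 - E[R]) / SD[R] = (7 + 0.5 - 8.0000) / 1.7974 = -0.2782.
Step 5: Two-sided p-value via normal approximation = 2*(1 - Phi(|z|)) = 0.780879.
Step 6: alpha = 0.1. fail to reject H0.

R = 7, z = -0.2782, p = 0.780879, fail to reject H0.


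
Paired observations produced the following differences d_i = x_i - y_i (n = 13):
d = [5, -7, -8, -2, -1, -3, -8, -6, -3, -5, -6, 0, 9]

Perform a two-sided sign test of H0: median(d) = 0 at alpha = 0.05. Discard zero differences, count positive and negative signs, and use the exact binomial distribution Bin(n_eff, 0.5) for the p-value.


Step 1: Discard zero differences. Original n = 13; n_eff = number of nonzero differences = 12.
Nonzero differences (with sign): +5, -7, -8, -2, -1, -3, -8, -6, -3, -5, -6, +9
Step 2: Count signs: positive = 2, negative = 10.
Step 3: Under H0: P(positive) = 0.5, so the number of positives S ~ Bin(12, 0.5).
Step 4: Two-sided exact p-value = sum of Bin(12,0.5) probabilities at or below the observed probability = 0.038574.
Step 5: alpha = 0.05. reject H0.

n_eff = 12, pos = 2, neg = 10, p = 0.038574, reject H0.


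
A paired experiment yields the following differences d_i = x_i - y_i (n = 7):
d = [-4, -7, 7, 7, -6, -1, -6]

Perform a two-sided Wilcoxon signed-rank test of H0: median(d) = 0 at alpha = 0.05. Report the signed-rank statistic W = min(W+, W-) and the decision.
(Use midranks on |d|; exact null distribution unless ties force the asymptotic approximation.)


Step 1: Drop any zero differences (none here) and take |d_i|.
|d| = [4, 7, 7, 7, 6, 1, 6]
Step 2: Midrank |d_i| (ties get averaged ranks).
ranks: |4|->2, |7|->6, |7|->6, |7|->6, |6|->3.5, |1|->1, |6|->3.5
Step 3: Attach original signs; sum ranks with positive sign and with negative sign.
W+ = 6 + 6 = 12
W- = 2 + 6 + 3.5 + 1 + 3.5 = 16
(Check: W+ + W- = 28 should equal n(n+1)/2 = 28.)
Step 4: Test statistic W = min(W+, W-) = 12.
Step 5: Ties in |d|, so use the tie-corrected normal approximation.
        E[W] = n(n+1)/4 = 7*8/4 = 14.
        Tie groups: |d|=6 (t=2), |d|=7 (t=3); sum(t^3 - t) = 30.
        Var[W] = n(n+1)(2n+1)/24 - sum(t^3-t)/48 = 840/24 - 30/48 = 34.375.
        z = (W - E[W]) / sqrt(Var[W]) = (12 - 14) / 5.8630 = -0.3411.
        Two-sided p = 2*Phi(z) = 0.733012.
Step 6: alpha = 0.05. fail to reject H0.

W+ = 12, W- = 16, W = min = 12, p = 0.733012, fail to reject H0.


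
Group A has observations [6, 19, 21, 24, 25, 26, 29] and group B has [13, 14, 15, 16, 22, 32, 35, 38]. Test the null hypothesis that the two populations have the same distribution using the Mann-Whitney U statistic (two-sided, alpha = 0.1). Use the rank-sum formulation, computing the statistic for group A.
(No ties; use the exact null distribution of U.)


Step 1: Combine and sort all 15 observations; assign midranks.
sorted (value, group): (6,X), (13,Y), (14,Y), (15,Y), (16,Y), (19,X), (21,X), (22,Y), (24,X), (25,X), (26,X), (29,X), (32,Y), (35,Y), (38,Y)
ranks: 6->1, 13->2, 14->3, 15->4, 16->5, 19->6, 21->7, 22->8, 24->9, 25->10, 26->11, 29->12, 32->13, 35->14, 38->15
Step 2: Rank sum for X: R1 = 1 + 6 + 7 + 9 + 10 + 11 + 12 = 56.
Step 3: U_X = R1 - n1(n1+1)/2 = 56 - 7*8/2 = 56 - 28 = 28.
       U_Y = n1*n2 - U_X = 56 - 28 = 28.
Step 4: No ties, so the exact null distribution of U (based on enumerating the C(15,7) = 6435 equally likely rank assignments) gives the two-sided p-value.
Step 5: p-value = 1.000000; compare to alpha = 0.1. fail to reject H0.

U_X = 28, p = 1.000000, fail to reject H0 at alpha = 0.1.


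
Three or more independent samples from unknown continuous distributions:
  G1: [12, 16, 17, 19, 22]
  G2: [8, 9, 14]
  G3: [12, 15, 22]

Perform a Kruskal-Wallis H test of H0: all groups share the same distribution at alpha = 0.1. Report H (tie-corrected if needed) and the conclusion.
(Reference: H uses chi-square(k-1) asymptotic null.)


Step 1: Combine all N = 11 observations and assign midranks.
sorted (value, group, rank): (8,G2,1), (9,G2,2), (12,G1,3.5), (12,G3,3.5), (14,G2,5), (15,G3,6), (16,G1,7), (17,G1,8), (19,G1,9), (22,G1,10.5), (22,G3,10.5)
Step 2: Sum ranks within each group.
R_1 = 38 (n_1 = 5)
R_2 = 8 (n_2 = 3)
R_3 = 20 (n_3 = 3)
Step 3: H = 12/(N(N+1)) * sum(R_i^2/n_i) - 3(N+1)
     = 12/(11*12) * (38^2/5 + 8^2/3 + 20^2/3) - 3*12
     = 0.090909 * 443.467 - 36
     = 4.315152.
Step 4: Ties present; correction factor C = 1 - 12/(11^3 - 11) = 0.990909. Corrected H = 4.315152 / 0.990909 = 4.354740.
Step 5: Under H0, H ~ chi^2(2); p-value = 0.113339.
Step 6: alpha = 0.1. fail to reject H0.

H = 4.3547, df = 2, p = 0.113339, fail to reject H0.


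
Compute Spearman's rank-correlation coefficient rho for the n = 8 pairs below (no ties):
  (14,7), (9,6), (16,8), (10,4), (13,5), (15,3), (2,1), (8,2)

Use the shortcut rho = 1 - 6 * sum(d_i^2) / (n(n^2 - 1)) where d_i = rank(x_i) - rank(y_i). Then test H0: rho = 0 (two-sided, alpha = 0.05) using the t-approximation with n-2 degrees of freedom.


Step 1: Rank x and y separately (midranks; no ties here).
rank(x): 14->6, 9->3, 16->8, 10->4, 13->5, 15->7, 2->1, 8->2
rank(y): 7->7, 6->6, 8->8, 4->4, 5->5, 3->3, 1->1, 2->2
Step 2: d_i = R_x(i) - R_y(i); compute d_i^2.
  (6-7)^2=1, (3-6)^2=9, (8-8)^2=0, (4-4)^2=0, (5-5)^2=0, (7-3)^2=16, (1-1)^2=0, (2-2)^2=0
sum(d^2) = 26.
Step 3: rho = 1 - 6*26 / (8*(8^2 - 1)) = 1 - 156/504 = 0.690476.
Step 4: Under H0, t = rho * sqrt((n-2)/(1-rho^2)) = 2.3382 ~ t(6).
Step 5: Two-sided p-value from the t-distribution with 6 df = 0.057990.
Step 6: alpha = 0.05. fail to reject H0.

rho = 0.6905, p = 0.057990, fail to reject H0 at alpha = 0.05.


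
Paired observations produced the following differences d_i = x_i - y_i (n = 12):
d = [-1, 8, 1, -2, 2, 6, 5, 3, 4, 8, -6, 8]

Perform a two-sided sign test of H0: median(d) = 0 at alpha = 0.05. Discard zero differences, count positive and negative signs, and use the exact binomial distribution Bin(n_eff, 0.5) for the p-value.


Step 1: Discard zero differences. Original n = 12; n_eff = number of nonzero differences = 12.
Nonzero differences (with sign): -1, +8, +1, -2, +2, +6, +5, +3, +4, +8, -6, +8
Step 2: Count signs: positive = 9, negative = 3.
Step 3: Under H0: P(positive) = 0.5, so the number of positives S ~ Bin(12, 0.5).
Step 4: Two-sided exact p-value = sum of Bin(12,0.5) probabilities at or below the observed probability = 0.145996.
Step 5: alpha = 0.05. fail to reject H0.

n_eff = 12, pos = 9, neg = 3, p = 0.145996, fail to reject H0.


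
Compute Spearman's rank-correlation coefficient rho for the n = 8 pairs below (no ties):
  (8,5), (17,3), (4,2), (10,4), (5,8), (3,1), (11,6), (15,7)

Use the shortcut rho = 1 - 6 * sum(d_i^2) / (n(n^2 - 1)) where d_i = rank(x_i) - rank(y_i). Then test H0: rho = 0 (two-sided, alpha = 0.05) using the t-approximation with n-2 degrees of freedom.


Step 1: Rank x and y separately (midranks; no ties here).
rank(x): 8->4, 17->8, 4->2, 10->5, 5->3, 3->1, 11->6, 15->7
rank(y): 5->5, 3->3, 2->2, 4->4, 8->8, 1->1, 6->6, 7->7
Step 2: d_i = R_x(i) - R_y(i); compute d_i^2.
  (4-5)^2=1, (8-3)^2=25, (2-2)^2=0, (5-4)^2=1, (3-8)^2=25, (1-1)^2=0, (6-6)^2=0, (7-7)^2=0
sum(d^2) = 52.
Step 3: rho = 1 - 6*52 / (8*(8^2 - 1)) = 1 - 312/504 = 0.380952.
Step 4: Under H0, t = rho * sqrt((n-2)/(1-rho^2)) = 1.0092 ~ t(6).
Step 5: Two-sided p-value from the t-distribution with 6 df = 0.351813.
Step 6: alpha = 0.05. fail to reject H0.

rho = 0.3810, p = 0.351813, fail to reject H0 at alpha = 0.05.


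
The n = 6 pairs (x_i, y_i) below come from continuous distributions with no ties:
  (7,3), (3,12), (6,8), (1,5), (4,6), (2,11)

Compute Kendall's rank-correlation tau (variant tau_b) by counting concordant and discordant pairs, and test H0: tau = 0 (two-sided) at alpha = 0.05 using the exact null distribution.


Step 1: Enumerate the 15 unordered pairs (i,j) with i<j and classify each by sign(x_j-x_i) * sign(y_j-y_i).
  (1,2):dx=-4,dy=+9->D; (1,3):dx=-1,dy=+5->D; (1,4):dx=-6,dy=+2->D; (1,5):dx=-3,dy=+3->D
  (1,6):dx=-5,dy=+8->D; (2,3):dx=+3,dy=-4->D; (2,4):dx=-2,dy=-7->C; (2,5):dx=+1,dy=-6->D
  (2,6):dx=-1,dy=-1->C; (3,4):dx=-5,dy=-3->C; (3,5):dx=-2,dy=-2->C; (3,6):dx=-4,dy=+3->D
  (4,5):dx=+3,dy=+1->C; (4,6):dx=+1,dy=+6->C; (5,6):dx=-2,dy=+5->D
Step 2: C = 6, D = 9, total pairs = 15.
Step 3: tau = (C - D)/(n(n-1)/2) = (6 - 9)/15 = -0.200000.
Step 4: Exact two-sided p-value (enumerate n! = 720 permutations of y under H0): p = 0.719444.
Step 5: alpha = 0.05. fail to reject H0.

tau_b = -0.2000 (C=6, D=9), p = 0.719444, fail to reject H0.


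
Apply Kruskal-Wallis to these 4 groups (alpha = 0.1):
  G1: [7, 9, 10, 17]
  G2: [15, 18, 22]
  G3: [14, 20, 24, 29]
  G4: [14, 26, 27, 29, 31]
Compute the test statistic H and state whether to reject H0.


Step 1: Combine all N = 16 observations and assign midranks.
sorted (value, group, rank): (7,G1,1), (9,G1,2), (10,G1,3), (14,G3,4.5), (14,G4,4.5), (15,G2,6), (17,G1,7), (18,G2,8), (20,G3,9), (22,G2,10), (24,G3,11), (26,G4,12), (27,G4,13), (29,G3,14.5), (29,G4,14.5), (31,G4,16)
Step 2: Sum ranks within each group.
R_1 = 13 (n_1 = 4)
R_2 = 24 (n_2 = 3)
R_3 = 39 (n_3 = 4)
R_4 = 60 (n_4 = 5)
Step 3: H = 12/(N(N+1)) * sum(R_i^2/n_i) - 3(N+1)
     = 12/(16*17) * (13^2/4 + 24^2/3 + 39^2/4 + 60^2/5) - 3*17
     = 0.044118 * 1334.5 - 51
     = 7.875000.
Step 4: Ties present; correction factor C = 1 - 12/(16^3 - 16) = 0.997059. Corrected H = 7.875000 / 0.997059 = 7.898230.
Step 5: Under H0, H ~ chi^2(3); p-value = 0.048162.
Step 6: alpha = 0.1. reject H0.

H = 7.8982, df = 3, p = 0.048162, reject H0.


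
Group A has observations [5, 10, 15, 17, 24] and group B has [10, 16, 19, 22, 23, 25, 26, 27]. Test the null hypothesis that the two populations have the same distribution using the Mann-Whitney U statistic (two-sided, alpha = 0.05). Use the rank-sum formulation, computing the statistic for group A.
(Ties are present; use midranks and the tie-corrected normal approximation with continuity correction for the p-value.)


Step 1: Combine and sort all 13 observations; assign midranks.
sorted (value, group): (5,X), (10,X), (10,Y), (15,X), (16,Y), (17,X), (19,Y), (22,Y), (23,Y), (24,X), (25,Y), (26,Y), (27,Y)
ranks: 5->1, 10->2.5, 10->2.5, 15->4, 16->5, 17->6, 19->7, 22->8, 23->9, 24->10, 25->11, 26->12, 27->13
Step 2: Rank sum for X: R1 = 1 + 2.5 + 4 + 6 + 10 = 23.5.
Step 3: U_X = R1 - n1(n1+1)/2 = 23.5 - 5*6/2 = 23.5 - 15 = 8.5.
       U_Y = n1*n2 - U_X = 40 - 8.5 = 31.5.
Step 4: Ties are present, so use the tie-corrected normal approximation (with continuity correction) for the p-value.
Step 5: p-value = 0.106864; compare to alpha = 0.05. fail to reject H0.

U_X = 8.5, p = 0.106864, fail to reject H0 at alpha = 0.05.


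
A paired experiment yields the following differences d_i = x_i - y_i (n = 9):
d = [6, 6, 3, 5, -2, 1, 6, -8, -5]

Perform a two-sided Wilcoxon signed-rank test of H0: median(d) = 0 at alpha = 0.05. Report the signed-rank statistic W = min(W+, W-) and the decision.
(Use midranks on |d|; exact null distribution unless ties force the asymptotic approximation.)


Step 1: Drop any zero differences (none here) and take |d_i|.
|d| = [6, 6, 3, 5, 2, 1, 6, 8, 5]
Step 2: Midrank |d_i| (ties get averaged ranks).
ranks: |6|->7, |6|->7, |3|->3, |5|->4.5, |2|->2, |1|->1, |6|->7, |8|->9, |5|->4.5
Step 3: Attach original signs; sum ranks with positive sign and with negative sign.
W+ = 7 + 7 + 3 + 4.5 + 1 + 7 = 29.5
W- = 2 + 9 + 4.5 = 15.5
(Check: W+ + W- = 45 should equal n(n+1)/2 = 45.)
Step 4: Test statistic W = min(W+, W-) = 15.5.
Step 5: Ties in |d|, so use the tie-corrected normal approximation.
        E[W] = n(n+1)/4 = 9*10/4 = 22.5.
        Tie groups: |d|=5 (t=2), |d|=6 (t=3); sum(t^3 - t) = 30.
        Var[W] = n(n+1)(2n+1)/24 - sum(t^3-t)/48 = 1710/24 - 30/48 = 70.625.
        z = (W - E[W]) / sqrt(Var[W]) = (15.5 - 22.5) / 8.4039 = -0.8329.
        Two-sided p = 2*Phi(z) = 0.404873.
Step 6: alpha = 0.05. fail to reject H0.

W+ = 29.5, W- = 15.5, W = min = 15.5, p = 0.404873, fail to reject H0.


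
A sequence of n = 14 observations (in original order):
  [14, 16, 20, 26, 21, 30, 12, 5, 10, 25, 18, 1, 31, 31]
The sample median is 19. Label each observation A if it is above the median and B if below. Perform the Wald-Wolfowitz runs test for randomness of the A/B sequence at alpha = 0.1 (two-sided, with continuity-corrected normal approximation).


Step 1: Compute median = 19; label A = above, B = below.
Labels in order: BBAAAABBBABBAA  (n_A = 7, n_B = 7)
Step 2: Count runs R = 6.
Step 3: Under H0 (random ordering), E[R] = 2*n_A*n_B/(n_A+n_B) + 1 = 2*7*7/14 + 1 = 8.0000.
        Var[R] = 2*n_A*n_B*(2*n_A*n_B - n_A - n_B) / ((n_A+n_B)^2 * (n_A+n_B-1)) = 8232/2548 = 3.2308.
        SD[R] = 1.7974.
Step 4: Continuity-corrected z = (R + 0.5 - E[R]) / SD[R] = (6 + 0.5 - 8.0000) / 1.7974 = -0.8345.
Step 5: Two-sided p-value via normal approximation = 2*(1 - Phi(|z|)) = 0.403986.
Step 6: alpha = 0.1. fail to reject H0.

R = 6, z = -0.8345, p = 0.403986, fail to reject H0.


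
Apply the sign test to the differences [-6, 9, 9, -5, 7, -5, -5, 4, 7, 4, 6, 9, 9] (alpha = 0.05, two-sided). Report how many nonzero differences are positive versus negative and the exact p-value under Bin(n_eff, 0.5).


Step 1: Discard zero differences. Original n = 13; n_eff = number of nonzero differences = 13.
Nonzero differences (with sign): -6, +9, +9, -5, +7, -5, -5, +4, +7, +4, +6, +9, +9
Step 2: Count signs: positive = 9, negative = 4.
Step 3: Under H0: P(positive) = 0.5, so the number of positives S ~ Bin(13, 0.5).
Step 4: Two-sided exact p-value = sum of Bin(13,0.5) probabilities at or below the observed probability = 0.266846.
Step 5: alpha = 0.05. fail to reject H0.

n_eff = 13, pos = 9, neg = 4, p = 0.266846, fail to reject H0.


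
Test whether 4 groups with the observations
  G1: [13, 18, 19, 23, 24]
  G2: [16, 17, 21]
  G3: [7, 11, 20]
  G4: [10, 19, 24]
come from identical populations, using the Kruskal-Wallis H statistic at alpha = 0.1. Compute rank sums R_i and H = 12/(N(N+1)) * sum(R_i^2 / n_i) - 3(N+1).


Step 1: Combine all N = 14 observations and assign midranks.
sorted (value, group, rank): (7,G3,1), (10,G4,2), (11,G3,3), (13,G1,4), (16,G2,5), (17,G2,6), (18,G1,7), (19,G1,8.5), (19,G4,8.5), (20,G3,10), (21,G2,11), (23,G1,12), (24,G1,13.5), (24,G4,13.5)
Step 2: Sum ranks within each group.
R_1 = 45 (n_1 = 5)
R_2 = 22 (n_2 = 3)
R_3 = 14 (n_3 = 3)
R_4 = 24 (n_4 = 3)
Step 3: H = 12/(N(N+1)) * sum(R_i^2/n_i) - 3(N+1)
     = 12/(14*15) * (45^2/5 + 22^2/3 + 14^2/3 + 24^2/3) - 3*15
     = 0.057143 * 823.667 - 45
     = 2.066667.
Step 4: Ties present; correction factor C = 1 - 12/(14^3 - 14) = 0.995604. Corrected H = 2.066667 / 0.995604 = 2.075791.
Step 5: Under H0, H ~ chi^2(3); p-value = 0.556826.
Step 6: alpha = 0.1. fail to reject H0.

H = 2.0758, df = 3, p = 0.556826, fail to reject H0.


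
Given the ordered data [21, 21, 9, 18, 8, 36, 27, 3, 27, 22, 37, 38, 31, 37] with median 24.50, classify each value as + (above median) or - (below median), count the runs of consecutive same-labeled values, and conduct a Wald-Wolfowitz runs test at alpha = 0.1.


Step 1: Compute median = 24.50; label A = above, B = below.
Labels in order: BBBBBAABABAAAA  (n_A = 7, n_B = 7)
Step 2: Count runs R = 6.
Step 3: Under H0 (random ordering), E[R] = 2*n_A*n_B/(n_A+n_B) + 1 = 2*7*7/14 + 1 = 8.0000.
        Var[R] = 2*n_A*n_B*(2*n_A*n_B - n_A - n_B) / ((n_A+n_B)^2 * (n_A+n_B-1)) = 8232/2548 = 3.2308.
        SD[R] = 1.7974.
Step 4: Continuity-corrected z = (R + 0.5 - E[R]) / SD[R] = (6 + 0.5 - 8.0000) / 1.7974 = -0.8345.
Step 5: Two-sided p-value via normal approximation = 2*(1 - Phi(|z|)) = 0.403986.
Step 6: alpha = 0.1. fail to reject H0.

R = 6, z = -0.8345, p = 0.403986, fail to reject H0.


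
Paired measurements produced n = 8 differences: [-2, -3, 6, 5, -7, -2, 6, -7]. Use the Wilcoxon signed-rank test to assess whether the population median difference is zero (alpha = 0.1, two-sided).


Step 1: Drop any zero differences (none here) and take |d_i|.
|d| = [2, 3, 6, 5, 7, 2, 6, 7]
Step 2: Midrank |d_i| (ties get averaged ranks).
ranks: |2|->1.5, |3|->3, |6|->5.5, |5|->4, |7|->7.5, |2|->1.5, |6|->5.5, |7|->7.5
Step 3: Attach original signs; sum ranks with positive sign and with negative sign.
W+ = 5.5 + 4 + 5.5 = 15
W- = 1.5 + 3 + 7.5 + 1.5 + 7.5 = 21
(Check: W+ + W- = 36 should equal n(n+1)/2 = 36.)
Step 4: Test statistic W = min(W+, W-) = 15.
Step 5: Ties in |d|, so use the tie-corrected normal approximation.
        E[W] = n(n+1)/4 = 8*9/4 = 18.
        Tie groups: |d|=2 (t=2), |d|=6 (t=2), |d|=7 (t=2); sum(t^3 - t) = 18.
        Var[W] = n(n+1)(2n+1)/24 - sum(t^3-t)/48 = 1224/24 - 18/48 = 50.625.
        z = (W - E[W]) / sqrt(Var[W]) = (15 - 18) / 7.1151 = -0.4216.
        Two-sided p = 2*Phi(z) = 0.673290.
Step 6: alpha = 0.1. fail to reject H0.

W+ = 15, W- = 21, W = min = 15, p = 0.673290, fail to reject H0.


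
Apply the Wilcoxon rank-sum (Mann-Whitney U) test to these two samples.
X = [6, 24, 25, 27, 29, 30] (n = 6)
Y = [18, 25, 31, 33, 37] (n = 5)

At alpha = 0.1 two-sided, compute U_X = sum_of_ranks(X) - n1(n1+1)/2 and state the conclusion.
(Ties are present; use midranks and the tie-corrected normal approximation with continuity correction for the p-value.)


Step 1: Combine and sort all 11 observations; assign midranks.
sorted (value, group): (6,X), (18,Y), (24,X), (25,X), (25,Y), (27,X), (29,X), (30,X), (31,Y), (33,Y), (37,Y)
ranks: 6->1, 18->2, 24->3, 25->4.5, 25->4.5, 27->6, 29->7, 30->8, 31->9, 33->10, 37->11
Step 2: Rank sum for X: R1 = 1 + 3 + 4.5 + 6 + 7 + 8 = 29.5.
Step 3: U_X = R1 - n1(n1+1)/2 = 29.5 - 6*7/2 = 29.5 - 21 = 8.5.
       U_Y = n1*n2 - U_X = 30 - 8.5 = 21.5.
Step 4: Ties are present, so use the tie-corrected normal approximation (with continuity correction) for the p-value.
Step 5: p-value = 0.272229; compare to alpha = 0.1. fail to reject H0.

U_X = 8.5, p = 0.272229, fail to reject H0 at alpha = 0.1.


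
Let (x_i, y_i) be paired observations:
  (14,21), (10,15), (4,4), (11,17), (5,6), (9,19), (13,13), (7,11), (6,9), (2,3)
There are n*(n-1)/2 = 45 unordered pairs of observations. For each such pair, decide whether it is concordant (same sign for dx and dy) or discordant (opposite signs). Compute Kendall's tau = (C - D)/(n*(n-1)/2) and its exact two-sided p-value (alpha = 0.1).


Step 1: Enumerate the 45 unordered pairs (i,j) with i<j and classify each by sign(x_j-x_i) * sign(y_j-y_i).
  (1,2):dx=-4,dy=-6->C; (1,3):dx=-10,dy=-17->C; (1,4):dx=-3,dy=-4->C; (1,5):dx=-9,dy=-15->C
  (1,6):dx=-5,dy=-2->C; (1,7):dx=-1,dy=-8->C; (1,8):dx=-7,dy=-10->C; (1,9):dx=-8,dy=-12->C
  (1,10):dx=-12,dy=-18->C; (2,3):dx=-6,dy=-11->C; (2,4):dx=+1,dy=+2->C; (2,5):dx=-5,dy=-9->C
  (2,6):dx=-1,dy=+4->D; (2,7):dx=+3,dy=-2->D; (2,8):dx=-3,dy=-4->C; (2,9):dx=-4,dy=-6->C
  (2,10):dx=-8,dy=-12->C; (3,4):dx=+7,dy=+13->C; (3,5):dx=+1,dy=+2->C; (3,6):dx=+5,dy=+15->C
  (3,7):dx=+9,dy=+9->C; (3,8):dx=+3,dy=+7->C; (3,9):dx=+2,dy=+5->C; (3,10):dx=-2,dy=-1->C
  (4,5):dx=-6,dy=-11->C; (4,6):dx=-2,dy=+2->D; (4,7):dx=+2,dy=-4->D; (4,8):dx=-4,dy=-6->C
  (4,9):dx=-5,dy=-8->C; (4,10):dx=-9,dy=-14->C; (5,6):dx=+4,dy=+13->C; (5,7):dx=+8,dy=+7->C
  (5,8):dx=+2,dy=+5->C; (5,9):dx=+1,dy=+3->C; (5,10):dx=-3,dy=-3->C; (6,7):dx=+4,dy=-6->D
  (6,8):dx=-2,dy=-8->C; (6,9):dx=-3,dy=-10->C; (6,10):dx=-7,dy=-16->C; (7,8):dx=-6,dy=-2->C
  (7,9):dx=-7,dy=-4->C; (7,10):dx=-11,dy=-10->C; (8,9):dx=-1,dy=-2->C; (8,10):dx=-5,dy=-8->C
  (9,10):dx=-4,dy=-6->C
Step 2: C = 40, D = 5, total pairs = 45.
Step 3: tau = (C - D)/(n(n-1)/2) = (40 - 5)/45 = 0.777778.
Step 4: Exact two-sided p-value (enumerate n! = 3628800 permutations of y under H0): p = 0.000946.
Step 5: alpha = 0.1. reject H0.

tau_b = 0.7778 (C=40, D=5), p = 0.000946, reject H0.


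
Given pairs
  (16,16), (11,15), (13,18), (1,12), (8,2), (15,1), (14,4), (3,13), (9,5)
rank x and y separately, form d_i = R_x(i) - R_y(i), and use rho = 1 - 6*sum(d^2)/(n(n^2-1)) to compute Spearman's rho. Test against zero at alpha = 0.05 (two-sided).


Step 1: Rank x and y separately (midranks; no ties here).
rank(x): 16->9, 11->5, 13->6, 1->1, 8->3, 15->8, 14->7, 3->2, 9->4
rank(y): 16->8, 15->7, 18->9, 12->5, 2->2, 1->1, 4->3, 13->6, 5->4
Step 2: d_i = R_x(i) - R_y(i); compute d_i^2.
  (9-8)^2=1, (5-7)^2=4, (6-9)^2=9, (1-5)^2=16, (3-2)^2=1, (8-1)^2=49, (7-3)^2=16, (2-6)^2=16, (4-4)^2=0
sum(d^2) = 112.
Step 3: rho = 1 - 6*112 / (9*(9^2 - 1)) = 1 - 672/720 = 0.066667.
Step 4: Under H0, t = rho * sqrt((n-2)/(1-rho^2)) = 0.1768 ~ t(7).
Step 5: Two-sided p-value from the t-distribution with 7 df = 0.864690.
Step 6: alpha = 0.05. fail to reject H0.

rho = 0.0667, p = 0.864690, fail to reject H0 at alpha = 0.05.


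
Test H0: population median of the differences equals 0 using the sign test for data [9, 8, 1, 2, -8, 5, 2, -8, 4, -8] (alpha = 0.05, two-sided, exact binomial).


Step 1: Discard zero differences. Original n = 10; n_eff = number of nonzero differences = 10.
Nonzero differences (with sign): +9, +8, +1, +2, -8, +5, +2, -8, +4, -8
Step 2: Count signs: positive = 7, negative = 3.
Step 3: Under H0: P(positive) = 0.5, so the number of positives S ~ Bin(10, 0.5).
Step 4: Two-sided exact p-value = sum of Bin(10,0.5) probabilities at or below the observed probability = 0.343750.
Step 5: alpha = 0.05. fail to reject H0.

n_eff = 10, pos = 7, neg = 3, p = 0.343750, fail to reject H0.


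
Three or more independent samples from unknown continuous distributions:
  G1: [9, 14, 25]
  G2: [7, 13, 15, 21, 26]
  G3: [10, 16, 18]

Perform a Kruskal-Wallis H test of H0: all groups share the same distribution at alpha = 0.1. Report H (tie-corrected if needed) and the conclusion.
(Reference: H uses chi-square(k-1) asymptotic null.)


Step 1: Combine all N = 11 observations and assign midranks.
sorted (value, group, rank): (7,G2,1), (9,G1,2), (10,G3,3), (13,G2,4), (14,G1,5), (15,G2,6), (16,G3,7), (18,G3,8), (21,G2,9), (25,G1,10), (26,G2,11)
Step 2: Sum ranks within each group.
R_1 = 17 (n_1 = 3)
R_2 = 31 (n_2 = 5)
R_3 = 18 (n_3 = 3)
Step 3: H = 12/(N(N+1)) * sum(R_i^2/n_i) - 3(N+1)
     = 12/(11*12) * (17^2/3 + 31^2/5 + 18^2/3) - 3*12
     = 0.090909 * 396.533 - 36
     = 0.048485.
Step 4: No ties, so H is used without correction.
Step 5: Under H0, H ~ chi^2(2); p-value = 0.976049.
Step 6: alpha = 0.1. fail to reject H0.

H = 0.0485, df = 2, p = 0.976049, fail to reject H0.


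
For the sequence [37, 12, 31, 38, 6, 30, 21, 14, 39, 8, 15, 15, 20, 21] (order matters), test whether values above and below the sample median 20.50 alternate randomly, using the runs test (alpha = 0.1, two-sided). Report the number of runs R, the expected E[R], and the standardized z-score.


Step 1: Compute median = 20.50; label A = above, B = below.
Labels in order: ABAABAABABBBBA  (n_A = 7, n_B = 7)
Step 2: Count runs R = 9.
Step 3: Under H0 (random ordering), E[R] = 2*n_A*n_B/(n_A+n_B) + 1 = 2*7*7/14 + 1 = 8.0000.
        Var[R] = 2*n_A*n_B*(2*n_A*n_B - n_A - n_B) / ((n_A+n_B)^2 * (n_A+n_B-1)) = 8232/2548 = 3.2308.
        SD[R] = 1.7974.
Step 4: Continuity-corrected z = (R - 0.5 - E[R]) / SD[R] = (9 - 0.5 - 8.0000) / 1.7974 = 0.2782.
Step 5: Two-sided p-value via normal approximation = 2*(1 - Phi(|z|)) = 0.780879.
Step 6: alpha = 0.1. fail to reject H0.

R = 9, z = 0.2782, p = 0.780879, fail to reject H0.


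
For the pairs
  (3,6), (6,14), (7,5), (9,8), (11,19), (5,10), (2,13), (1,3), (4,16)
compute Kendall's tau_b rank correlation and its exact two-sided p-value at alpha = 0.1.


Step 1: Enumerate the 36 unordered pairs (i,j) with i<j and classify each by sign(x_j-x_i) * sign(y_j-y_i).
  (1,2):dx=+3,dy=+8->C; (1,3):dx=+4,dy=-1->D; (1,4):dx=+6,dy=+2->C; (1,5):dx=+8,dy=+13->C
  (1,6):dx=+2,dy=+4->C; (1,7):dx=-1,dy=+7->D; (1,8):dx=-2,dy=-3->C; (1,9):dx=+1,dy=+10->C
  (2,3):dx=+1,dy=-9->D; (2,4):dx=+3,dy=-6->D; (2,5):dx=+5,dy=+5->C; (2,6):dx=-1,dy=-4->C
  (2,7):dx=-4,dy=-1->C; (2,8):dx=-5,dy=-11->C; (2,9):dx=-2,dy=+2->D; (3,4):dx=+2,dy=+3->C
  (3,5):dx=+4,dy=+14->C; (3,6):dx=-2,dy=+5->D; (3,7):dx=-5,dy=+8->D; (3,8):dx=-6,dy=-2->C
  (3,9):dx=-3,dy=+11->D; (4,5):dx=+2,dy=+11->C; (4,6):dx=-4,dy=+2->D; (4,7):dx=-7,dy=+5->D
  (4,8):dx=-8,dy=-5->C; (4,9):dx=-5,dy=+8->D; (5,6):dx=-6,dy=-9->C; (5,7):dx=-9,dy=-6->C
  (5,8):dx=-10,dy=-16->C; (5,9):dx=-7,dy=-3->C; (6,7):dx=-3,dy=+3->D; (6,8):dx=-4,dy=-7->C
  (6,9):dx=-1,dy=+6->D; (7,8):dx=-1,dy=-10->C; (7,9):dx=+2,dy=+3->C; (8,9):dx=+3,dy=+13->C
Step 2: C = 23, D = 13, total pairs = 36.
Step 3: tau = (C - D)/(n(n-1)/2) = (23 - 13)/36 = 0.277778.
Step 4: Exact two-sided p-value (enumerate n! = 362880 permutations of y under H0): p = 0.358488.
Step 5: alpha = 0.1. fail to reject H0.

tau_b = 0.2778 (C=23, D=13), p = 0.358488, fail to reject H0.


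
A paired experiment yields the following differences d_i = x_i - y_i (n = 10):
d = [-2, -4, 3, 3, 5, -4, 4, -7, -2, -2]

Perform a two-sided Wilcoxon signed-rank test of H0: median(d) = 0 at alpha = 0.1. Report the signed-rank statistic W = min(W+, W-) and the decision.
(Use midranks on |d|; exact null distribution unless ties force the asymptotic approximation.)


Step 1: Drop any zero differences (none here) and take |d_i|.
|d| = [2, 4, 3, 3, 5, 4, 4, 7, 2, 2]
Step 2: Midrank |d_i| (ties get averaged ranks).
ranks: |2|->2, |4|->7, |3|->4.5, |3|->4.5, |5|->9, |4|->7, |4|->7, |7|->10, |2|->2, |2|->2
Step 3: Attach original signs; sum ranks with positive sign and with negative sign.
W+ = 4.5 + 4.5 + 9 + 7 = 25
W- = 2 + 7 + 7 + 10 + 2 + 2 = 30
(Check: W+ + W- = 55 should equal n(n+1)/2 = 55.)
Step 4: Test statistic W = min(W+, W-) = 25.
Step 5: Ties in |d|, so use the tie-corrected normal approximation.
        E[W] = n(n+1)/4 = 10*11/4 = 27.5.
        Tie groups: |d|=2 (t=3), |d|=3 (t=2), |d|=4 (t=3); sum(t^3 - t) = 54.
        Var[W] = n(n+1)(2n+1)/24 - sum(t^3-t)/48 = 2310/24 - 54/48 = 95.125.
        z = (W - E[W]) / sqrt(Var[W]) = (25 - 27.5) / 9.7532 = -0.2563.
        Two-sided p = 2*Phi(z) = 0.797699.
Step 6: alpha = 0.1. fail to reject H0.

W+ = 25, W- = 30, W = min = 25, p = 0.797699, fail to reject H0.
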